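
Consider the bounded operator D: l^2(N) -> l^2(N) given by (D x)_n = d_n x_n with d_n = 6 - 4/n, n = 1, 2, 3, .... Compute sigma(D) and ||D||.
sigma(D) = {6 - 4/n : n ≥ 1} ∪ {6}; ||D|| = 6

A bounded diagonal operator on l^2 with diagonal entries d_n has spectrum equal to the closure of {d_n : n ≥ 1}: every d_n is an eigenvalue (with eigenvector e_n), so {d_n} ⊂ sigma(D); the spectrum is closed, so its closure is too; and for lambda not in the closure, (D - lambda I) has bounded inverse (the diagonal entries 1/(d_n - lambda) are bounded). For our sequence d_n = 6 - 4/n, n = 1, 2, 3, ...:
  - {d_n} = {6 - 4/n : n ≥ 1}; the only limit point is 6
  - closure = {6 - 4/n : n ≥ 1} ∪ {6}
For the norm: a diagonal operator has ||D|| = sup_n |d_n|. Here d_n = 6 - 4/n increases monotonically from d_1 = 2 toward 6, with all terms in [2, 6); so sup_n |d_n| = 6 (the supremum is the limit, not attained). So ||D|| = 6.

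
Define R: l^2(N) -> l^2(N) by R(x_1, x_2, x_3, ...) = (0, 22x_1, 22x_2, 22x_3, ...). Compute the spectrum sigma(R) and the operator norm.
sigma(R) = closed disk {z in C : |z| ≤ 22}; ||R|| = 22

Note R = 22·U where U is the unit right shift (U x)_k = x_{k-1} (with x_0 := 0); so ||R|| = 22||U|| and sigma(R) = 22·sigma(U). ||R x||^2 = sum_{k≥1} |22x_k|^2 = 484||x||^2, so ||R|| = 22 and sigma(R) ⊂ {|z| ≤ 22}. For any |lambda| < 22, the equation (R - lambda I) x = 0 forces x_1 = 0, then 22x_k = lambda x_{k+1} ⇒ x = 0, so R has no eigenvalues. But (R - lambda I) is not surjective for |lambda| < 22: solving (R - lambda I) x = e_1 would require x_n proportional to (lambda/22)^(-n), which is not in l^2. So every |lambda| < 22 lies in the residual spectrum. The boundary |lambda| = 22 is in the approximate point spectrum (the spectrum is closed). Hence sigma(R) is the closed disk of radius 22.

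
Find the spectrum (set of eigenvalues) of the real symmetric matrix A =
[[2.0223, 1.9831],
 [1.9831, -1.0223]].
sigma(A) ≈ {-2, 3}

A is real symmetric, so its spectrum consists of real eigenvalues. Expanding the characteristic polynomial of the displayed matrix gives
  det(λ I - A) = p(λ) = λ^2 + (-1)λ + (-6).
Solving p(λ) = 0 yields eigenvalues ≈ -2, 3. (A is shown rounded to 4 decimals, so these recover the underlying integer eigenvalues to within that precision.)
Verification: the trace of A = 1 equals the sum of eigenvalues 1, and det(A) ≈ -6.0001 matches the eigenvalue product -6.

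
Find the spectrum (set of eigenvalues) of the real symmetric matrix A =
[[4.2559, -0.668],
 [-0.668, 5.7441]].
sigma(A) ≈ {4, 6}

A is real symmetric, so its spectrum consists of real eigenvalues. Expanding the characteristic polynomial of the displayed matrix gives
  det(λ I - A) = p(λ) = λ^2 + (-10)λ + (24).
Solving p(λ) = 0 yields eigenvalues ≈ 4, 6. (A is shown rounded to 4 decimals, so these recover the underlying integer eigenvalues to within that precision.)
Verification: the trace of A = 10 equals the sum of eigenvalues 10, and det(A) ≈ 24.0001 matches the eigenvalue product 24.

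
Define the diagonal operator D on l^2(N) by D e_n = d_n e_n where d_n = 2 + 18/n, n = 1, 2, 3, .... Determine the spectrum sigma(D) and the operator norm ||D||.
sigma(D) = {2 + 18/n : n ≥ 1} ∪ {2}; ||D|| = 20

A bounded diagonal operator on l^2 with diagonal entries d_n has spectrum equal to the closure of {d_n : n ≥ 1}: every d_n is an eigenvalue (with eigenvector e_n), so {d_n} ⊂ sigma(D); the spectrum is closed, so its closure is too; and for lambda not in the closure, (D - lambda I) has bounded inverse (the diagonal entries 1/(d_n - lambda) are bounded). For our sequence d_n = 2 + 18/n, n = 1, 2, 3, ...:
  - {d_n} = {2 + 18/n : n ≥ 1}; the only limit point is 2
  - closure = {2 + 18/n : n ≥ 1} ∪ {2}
For the norm: a diagonal operator has ||D|| = sup_n |d_n|. Here d_n = 2 + 18/n is positive and decreasing, so sup_n |d_n| = d_1 = 2 + 18 = 20. So ||D|| = 20.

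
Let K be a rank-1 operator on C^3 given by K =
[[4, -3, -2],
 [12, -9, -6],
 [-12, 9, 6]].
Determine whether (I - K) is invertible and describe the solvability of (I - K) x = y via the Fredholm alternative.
(I - K) is singular (det(I - K) = 0, i.e. 1 ∈ sigma(K)). (I - K) x = y is solvable iff y ⊥ ker((I - K)^*) = span{(4, -3, -2)}, i.e. iff 4y_1 - 3y_2 - 2y_3 = 0. When solvable, the solutions are x = y + c·(1, 3, -3), c arbitrary (ker(I - K) = span{(1, 3, -3)}, dimension 1).

K has rank 1, so it is an outer product K = u v^T: every row of K is a multiple of one row vector. Reading off the entries, u = (1, 3, -3) and v = (4, -3, -2) (row i of K equals u_i·v^T). A rank-one matrix u v^T satisfies K u = u (v·u) and kills the (2)-dimensional subspace v^⊥, so its characteristic polynomial is lambda^2 (lambda - v·u) with v·u = tr K = 1. Hence the eigenvalues of I - K are 1 (multiplicity 2) and 1 - (1) = 0, so det(I - K) = 0. (Direct check: I - K =
[[-3, 3, 2],
 [-12, 10, 6],
 [12, -9, -5]]
has determinant 0.) So 1 is an eigenvalue of K and (I - K) is not invertible. The finite-dimensional Fredholm alternative says: either (I - K) is invertible, or ker(I - K) ≠ {0} and then range(I - K) = ker((I - K)^*)^⊥, with dim ker(I - K) = dim ker((I - K)^*). We are in the second case, so we need both kernels. Kernel of I - K: (I - K) u = u - u (v·u) = u - u = 0, so ker(I - K) = span{u} = span{(1, 3, -3)} (it is exactly 1-dimensional because rank(I - K) = 2). Kernel of the adjoint: K is real, so (I - K)^* = I - K^T = I - v u^T, and (I - v u^T) v = v - v (u·v) = 0; hence ker((I - K)^*) = span{v} = span{(4, -3, -2)}. Therefore (I - K) x = y is solvable iff <y, v> = 0, i.e. iff 4y_1 - 3y_2 - 2y_3 = 0. When this holds, K y = u (v·y) = 0, so (I - K) y = y and x = y is a particular solution; the full solution set is the line x = y + c·u = y + c·(1, 3, -3), c ∈ C.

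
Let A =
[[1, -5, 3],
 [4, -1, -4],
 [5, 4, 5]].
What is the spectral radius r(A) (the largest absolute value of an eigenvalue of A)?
r(A) ≈ 7.3504

The eigenvalues of A are the roots of its characteristic polynomial. With M = A (coefficients from the trace, the sum of principal 2x2 minors, and det A):
  p(λ) = det(λ I - M) = λ^3 - 5λ^2 + 20λ - 274.
No integer candidate from the rational root theorem (±divisors of 274) is a root, so the roots are irrational. The cubic discriminant is Δ = -1692852 < 0, so there is one real root and a complex-conjugate pair. p(7) = -36 and p(8) = 78 have opposite signs, so a root lies in (7, 8); Newton's method refines it to λ ≈ 7.3504. Dividing out (λ - (7.3504)) leaves approximately λ^2 + 2.3504λ + 37.2767. For λ^2 + 2.3504λ + 37.2767 the discriminant is -143.5823. It is negative, so the remaining roots are the complex-conjugate pair λ ≈ -1.1752 ± 5.9913i. Their product equals the constant term, so |λ|^2 ≈ 37.2767 and |λ| ≈ 6.1055.
Thus the eigenvalues (to 4 decimals) are 7.3504 (modulus 7.3504); -1.1752 ± 5.9913i (modulus 6.1055). The spectral radius is the largest modulus: r(A) ≈ 7.3504. (Cross-check: r(A) ≤ ||A||_2 ≈ 8.1536; equality holds whenever A is normal, though it can also hold for some non-normal A.)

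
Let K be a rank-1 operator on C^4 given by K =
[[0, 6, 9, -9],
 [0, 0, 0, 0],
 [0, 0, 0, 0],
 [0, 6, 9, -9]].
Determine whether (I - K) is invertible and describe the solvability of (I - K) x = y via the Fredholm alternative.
(I - K) is invertible (det(I - K) = 10 ≠ 0), so for every y in C^4 the equation (I - K) x = y has a unique solution.

K has rank 1, so it is an outer product K = u v^T: every row of K is a multiple of one row vector. Reading off the entries, u = (-3, 0, 0, -3) and v = (0, -2, -3, 3) (row i of K equals u_i·v^T). A rank-one matrix u v^T satisfies K u = u (v·u) and kills the (3)-dimensional subspace v^⊥, so its characteristic polynomial is lambda^3 (lambda - v·u) with v·u = tr K = -9. Hence the eigenvalues of I - K are 1 (multiplicity 3) and 1 - (-9) = 10, so det(I - K) = 10. (Direct check: I - K =
[[1, -6, -9, 9],
 [0, 1, 0, 0],
 [0, 0, 1, 0],
 [0, -6, -9, 10]]
has determinant 10.) The finite-dimensional Fredholm alternative says: either (I - K) is invertible, or ker(I - K) ≠ {0} and then range(I - K) = ker((I - K)^*)^⊥, with dim ker(I - K) = dim ker((I - K)^*). Since det(I - K) ≠ 0, 1 is not an eigenvalue of K and ker(I - K) = {0}, so we are in the first case: for every y there is a unique x = (I - K)^(-1) y. Explicitly, by the Sherman–Morrison formula, (I - u v^T)^(-1) = I + u v^T/(1 - v·u), i.e. (I - K)^(-1) = I + K/(10).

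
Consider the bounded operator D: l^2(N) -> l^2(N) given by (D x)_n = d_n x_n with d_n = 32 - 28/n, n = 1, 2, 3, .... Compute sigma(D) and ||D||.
sigma(D) = {32 - 28/n : n ≥ 1} ∪ {32}; ||D|| = 32

A bounded diagonal operator on l^2 with diagonal entries d_n has spectrum equal to the closure of {d_n : n ≥ 1}: every d_n is an eigenvalue (with eigenvector e_n), so {d_n} ⊂ sigma(D); the spectrum is closed, so its closure is too; and for lambda not in the closure, (D - lambda I) has bounded inverse (the diagonal entries 1/(d_n - lambda) are bounded). For our sequence d_n = 32 - 28/n, n = 1, 2, 3, ...:
  - {d_n} = {32 - 28/n : n ≥ 1}; the only limit point is 32
  - closure = {32 - 28/n : n ≥ 1} ∪ {32}
For the norm: a diagonal operator has ||D|| = sup_n |d_n|. Here d_n = 32 - 28/n increases monotonically from d_1 = 4 toward 32, with all terms in [4, 32); so sup_n |d_n| = 32 (the supremum is the limit, not attained). So ||D|| = 32.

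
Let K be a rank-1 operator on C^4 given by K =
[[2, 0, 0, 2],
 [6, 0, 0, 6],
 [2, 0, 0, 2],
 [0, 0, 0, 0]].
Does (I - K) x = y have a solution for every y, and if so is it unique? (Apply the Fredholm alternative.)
(I - K) is invertible (det(I - K) = -1 ≠ 0), so for every y in C^4 the equation (I - K) x = y has a unique solution.

K has rank 1, so it is an outer product K = u v^T: every row of K is a multiple of one row vector. Reading off the entries, u = (1, 3, 1, 0) and v = (2, 0, 0, 2) (row i of K equals u_i·v^T). A rank-one matrix u v^T satisfies K u = u (v·u) and kills the (3)-dimensional subspace v^⊥, so its characteristic polynomial is lambda^3 (lambda - v·u) with v·u = tr K = 2. Hence the eigenvalues of I - K are 1 (multiplicity 3) and 1 - (2) = -1, so det(I - K) = -1. (Direct check: I - K =
[[-1, 0, 0, -2],
 [-6, 1, 0, -6],
 [-2, 0, 1, -2],
 [0, 0, 0, 1]]
has determinant -1.) The finite-dimensional Fredholm alternative says: either (I - K) is invertible, or ker(I - K) ≠ {0} and then range(I - K) = ker((I - K)^*)^⊥, with dim ker(I - K) = dim ker((I - K)^*). Since det(I - K) ≠ 0, 1 is not an eigenvalue of K and ker(I - K) = {0}, so we are in the first case: for every y there is a unique x = (I - K)^(-1) y. Explicitly, by the Sherman–Morrison formula, (I - u v^T)^(-1) = I + u v^T/(1 - v·u), i.e. (I - K)^(-1) = I - K.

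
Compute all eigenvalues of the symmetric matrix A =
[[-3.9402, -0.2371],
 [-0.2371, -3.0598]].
sigma(A) ≈ {-4, -3}

A is real symmetric, so its spectrum consists of real eigenvalues. Expanding the characteristic polynomial of the displayed matrix gives
  det(λ I - A) = p(λ) = λ^2 + (7)λ + (12).
Solving p(λ) = 0 yields eigenvalues ≈ -4, -3. (A is shown rounded to 4 decimals, so these recover the underlying integer eigenvalues to within that precision.)
Verification: the trace of A = -7 equals the sum of eigenvalues -7, and det(A) ≈ 12.0000 matches the eigenvalue product 12.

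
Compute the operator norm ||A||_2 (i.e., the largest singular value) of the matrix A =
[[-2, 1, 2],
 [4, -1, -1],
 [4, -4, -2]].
||A||_2 ≈ 7.642 (= sqrt(largest eigenvalue of A^T A))

||A||_2 = sigma_max(A) = sqrt(lambda_max(A^T A)). Form the symmetric matrix M = A^T A =
[[36, -22, -16],
 [-22, 18, 11],
 [-16, 11, 9]].
Its characteristic polynomial (trace, sum of principal 2x2 minors, determinant of M give the coefficients) is
  p(λ) = det(λ I - M) = λ^3 - 63λ^2 + 273λ - 256.
No integer candidate from the rational root theorem (±divisors of 256) is a root, so the roots are irrational. The cubic discriminant is Δ = 35855325 > 0, so there are three distinct real roots. p(1) = -45 and p(2) = 46 have opposite signs, so a root lies in (1, 2); Newton's method refines it to λ ≈ 1.3482. p(3) = 23 and p(4) = -108 have opposite signs, so a root lies in (3, 4); Newton's method refines it to λ ≈ 3.2513. p(58) = -1242 and p(59) = 1927 have opposite signs, so a root lies in (58, 59); Newton's method refines it to λ ≈ 58.4004. Check (Vieta): the three roots sum to 63, matching tr M = 63.
So the eigenvalues of A^T A are ≈ 1.3482, 3.2513, 58.4004 (all ≥ 0, as they must be for A^T A). The largest is λ_max ≈ 58.4004, hence ||A||_2 = sqrt(λ_max) ≈ 7.642.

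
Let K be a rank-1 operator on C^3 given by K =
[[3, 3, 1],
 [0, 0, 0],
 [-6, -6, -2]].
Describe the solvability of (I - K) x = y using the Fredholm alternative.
(I - K) is singular (det(I - K) = 0, i.e. 1 ∈ sigma(K)). (I - K) x = y is solvable iff y ⊥ ker((I - K)^*) = span{(3, 3, 1)}, i.e. iff 3y_1 + 3y_2 + y_3 = 0. When solvable, the solutions are x = y + c·(1, 0, -2), c arbitrary (ker(I - K) = span{(1, 0, -2)}, dimension 1).

K has rank 1, so it is an outer product K = u v^T: every row of K is a multiple of one row vector. Reading off the entries, u = (1, 0, -2) and v = (3, 3, 1) (row i of K equals u_i·v^T). A rank-one matrix u v^T satisfies K u = u (v·u) and kills the (2)-dimensional subspace v^⊥, so its characteristic polynomial is lambda^2 (lambda - v·u) with v·u = tr K = 1. Hence the eigenvalues of I - K are 1 (multiplicity 2) and 1 - (1) = 0, so det(I - K) = 0. (Direct check: I - K =
[[-2, -3, -1],
 [0, 1, 0],
 [6, 6, 3]]
has determinant 0.) So 1 is an eigenvalue of K and (I - K) is not invertible. The finite-dimensional Fredholm alternative says: either (I - K) is invertible, or ker(I - K) ≠ {0} and then range(I - K) = ker((I - K)^*)^⊥, with dim ker(I - K) = dim ker((I - K)^*). We are in the second case, so we need both kernels. Kernel of I - K: (I - K) u = u - u (v·u) = u - u = 0, so ker(I - K) = span{u} = span{(1, 0, -2)} (it is exactly 1-dimensional because rank(I - K) = 2). Kernel of the adjoint: K is real, so (I - K)^* = I - K^T = I - v u^T, and (I - v u^T) v = v - v (u·v) = 0; hence ker((I - K)^*) = span{v} = span{(3, 3, 1)}. Therefore (I - K) x = y is solvable iff <y, v> = 0, i.e. iff 3y_1 + 3y_2 + y_3 = 0. When this holds, K y = u (v·y) = 0, so (I - K) y = y and x = y is a particular solution; the full solution set is the line x = y + c·u = y + c·(1, 0, -2), c ∈ C.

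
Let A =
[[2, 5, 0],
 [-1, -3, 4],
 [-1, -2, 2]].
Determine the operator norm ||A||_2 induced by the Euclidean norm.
||A||_2 ≈ 7.2681 (= sqrt(largest eigenvalue of A^T A))

||A||_2 = sigma_max(A) = sqrt(lambda_max(A^T A)). Form the symmetric matrix M = A^T A =
[[6, 15, -6],
 [15, 38, -16],
 [-6, -16, 20]].
Its characteristic polynomial (trace, sum of principal 2x2 minors, determinant of M give the coefficients) is
  p(λ) = det(λ I - M) = λ^3 - 64λ^2 + 591λ - 36.
No integer candidate from the rational root theorem (±divisors of 36) is a root, so the roots are irrational. The cubic discriminant is Δ = 591680916 > 0, so there are three distinct real roots. p(0) = -36 and p(1) = 492 have opposite signs, so a root lies in (0, 1); Newton's method refines it to λ ≈ 0.0613. p(11) = 52 and p(12) = -432 have opposite signs, so a root lies in (11, 12); Newton's method refines it to λ ≈ 11.1137. p(52) = -1752 and p(53) = 388 have opposite signs, so a root lies in (52, 53); Newton's method refines it to λ ≈ 52.825. Check (Vieta): the three roots sum to 64, matching tr M = 64.
So the eigenvalues of A^T A are ≈ 0.0613, 11.1137, 52.825 (all ≥ 0, as they must be for A^T A). The largest is λ_max ≈ 52.825, hence ||A||_2 = sqrt(λ_max) ≈ 7.2681.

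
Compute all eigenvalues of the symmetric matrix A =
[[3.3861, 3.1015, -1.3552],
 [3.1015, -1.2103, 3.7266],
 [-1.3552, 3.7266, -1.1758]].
sigma(A) ≈ {-6, 2, 5}

A is real symmetric, so its spectrum consists of real eigenvalues. Expanding the characteristic polynomial of the displayed matrix gives
  det(λ I - A) = p(λ) = λ^3 + (-1)λ^2 + (-32)λ + (60).
Solving p(λ) = 0 yields eigenvalues ≈ -6, 2, 5. (A is shown rounded to 4 decimals, so these recover the underlying integer eigenvalues to within that precision.)
Verification: the trace of A = 1 equals the sum of eigenvalues 1, and det(A) ≈ -59.9997 matches the eigenvalue product -60.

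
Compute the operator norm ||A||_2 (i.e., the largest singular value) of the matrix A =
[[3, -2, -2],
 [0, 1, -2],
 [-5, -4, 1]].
||A||_2 ≈ 6.7736 (= sqrt(largest eigenvalue of A^T A))

||A||_2 = sigma_max(A) = sqrt(lambda_max(A^T A)). Form the symmetric matrix M = A^T A =
[[34, 14, -11],
 [14, 21, -2],
 [-11, -2, 9]].
Its characteristic polynomial (trace, sum of principal 2x2 minors, determinant of M give the coefficients) is
  p(λ) = det(λ I - M) = λ^3 - 64λ^2 + 888λ - 2601.
No integer candidate from the rational root theorem (±divisors of 2601) is a root, so the roots are irrational. The cubic discriminant is Δ = 179721909 > 0, so there are three distinct real roots. p(4) = -9 and p(5) = 364 have opposite signs, so a root lies in (4, 5); Newton's method refines it to λ ≈ 4.0213. p(14) = 31 and p(15) = -306 have opposite signs, so a root lies in (14, 15); Newton's method refines it to λ ≈ 14.0974. p(45) = -1116 and p(46) = 159 have opposite signs, so a root lies in (45, 46); Newton's method refines it to λ ≈ 45.8813. Check (Vieta): the three roots sum to 64, matching tr M = 64.
So the eigenvalues of A^T A are ≈ 4.0213, 14.0974, 45.8813 (all ≥ 0, as they must be for A^T A). The largest is λ_max ≈ 45.8813, hence ||A||_2 = sqrt(λ_max) ≈ 6.7736.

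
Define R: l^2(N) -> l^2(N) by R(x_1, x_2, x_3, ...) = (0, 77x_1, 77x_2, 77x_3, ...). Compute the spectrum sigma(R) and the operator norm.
sigma(R) = closed disk {z in C : |z| ≤ 77}; ||R|| = 77

Note R = 77·U where U is the unit right shift (U x)_k = x_{k-1} (with x_0 := 0); so ||R|| = 77||U|| and sigma(R) = 77·sigma(U). ||R x||^2 = sum_{k≥1} |77x_k|^2 = 5929||x||^2, so ||R|| = 77 and sigma(R) ⊂ {|z| ≤ 77}. For any |lambda| < 77, the equation (R - lambda I) x = 0 forces x_1 = 0, then 77x_k = lambda x_{k+1} ⇒ x = 0, so R has no eigenvalues. But (R - lambda I) is not surjective for |lambda| < 77: solving (R - lambda I) x = e_1 would require x_n proportional to (lambda/77)^(-n), which is not in l^2. So every |lambda| < 77 lies in the residual spectrum. The boundary |lambda| = 77 is in the approximate point spectrum (the spectrum is closed). Hence sigma(R) is the closed disk of radius 77.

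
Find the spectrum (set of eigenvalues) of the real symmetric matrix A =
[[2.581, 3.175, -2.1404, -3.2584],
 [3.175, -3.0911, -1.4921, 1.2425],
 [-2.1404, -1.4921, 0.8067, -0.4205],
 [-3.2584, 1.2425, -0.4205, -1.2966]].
sigma(A) ≈ {-6, -2, 1, 6}

A is real symmetric, so its spectrum consists of real eigenvalues. Expanding the characteristic polynomial of the displayed matrix gives
  det(λ I - A) = p(λ) = λ^4 + (1)λ^3 + (-38)λ^2 + (-36.0019)λ + (72.0032).
Solving p(λ) = 0 yields eigenvalues ≈ -6, -2, 1, 6. (A is shown rounded to 4 decimals, so these recover the underlying integer eigenvalues to within that precision.)
Verification: the trace of A = -1 equals the sum of eigenvalues -1, and det(A) ≈ 72.0032 matches the eigenvalue product 72.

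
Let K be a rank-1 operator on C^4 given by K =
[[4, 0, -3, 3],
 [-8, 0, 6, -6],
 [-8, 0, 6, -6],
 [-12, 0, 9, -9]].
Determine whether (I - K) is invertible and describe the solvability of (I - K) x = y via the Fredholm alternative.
(I - K) is singular (det(I - K) = 0, i.e. 1 ∈ sigma(K)). (I - K) x = y is solvable iff y ⊥ ker((I - K)^*) = span{(4, 0, -3, 3)}, i.e. iff 4y_1 - 3y_3 + 3y_4 = 0. When solvable, the solutions are x = y + c·(1, -2, -2, -3), c arbitrary (ker(I - K) = span{(1, -2, -2, -3)}, dimension 1).

K has rank 1, so it is an outer product K = u v^T: every row of K is a multiple of one row vector. Reading off the entries, u = (1, -2, -2, -3) and v = (4, 0, -3, 3) (row i of K equals u_i·v^T). A rank-one matrix u v^T satisfies K u = u (v·u) and kills the (3)-dimensional subspace v^⊥, so its characteristic polynomial is lambda^3 (lambda - v·u) with v·u = tr K = 1. Hence the eigenvalues of I - K are 1 (multiplicity 3) and 1 - (1) = 0, so det(I - K) = 0. (Direct check: I - K =
[[-3, 0, 3, -3],
 [8, 1, -6, 6],
 [8, 0, -5, 6],
 [12, 0, -9, 10]]
has determinant 0.) So 1 is an eigenvalue of K and (I - K) is not invertible. The finite-dimensional Fredholm alternative says: either (I - K) is invertible, or ker(I - K) ≠ {0} and then range(I - K) = ker((I - K)^*)^⊥, with dim ker(I - K) = dim ker((I - K)^*). We are in the second case, so we need both kernels. Kernel of I - K: (I - K) u = u - u (v·u) = u - u = 0, so ker(I - K) = span{u} = span{(1, -2, -2, -3)} (it is exactly 1-dimensional because rank(I - K) = 3). Kernel of the adjoint: K is real, so (I - K)^* = I - K^T = I - v u^T, and (I - v u^T) v = v - v (u·v) = 0; hence ker((I - K)^*) = span{v} = span{(4, 0, -3, 3)}. Therefore (I - K) x = y is solvable iff <y, v> = 0, i.e. iff 4y_1 - 3y_3 + 3y_4 = 0. When this holds, K y = u (v·y) = 0, so (I - K) y = y and x = y is a particular solution; the full solution set is the line x = y + c·u = y + c·(1, -2, -2, -3), c ∈ C.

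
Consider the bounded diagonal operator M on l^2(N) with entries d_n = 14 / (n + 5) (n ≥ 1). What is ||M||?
||M|| = 7/3 (attained at n = 1)

For M diagonal, ||M|| = sup_n |d_n| = sup_n 14/(n + 5). This is positive and strictly decreasing in n, so the supremum is attained at n = 1: d_1 = 14/(1 + 5) = 7/3. Hence ||M|| = 7/3.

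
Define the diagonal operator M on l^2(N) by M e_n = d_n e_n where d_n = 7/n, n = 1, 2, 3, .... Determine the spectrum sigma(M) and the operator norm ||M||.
sigma(M) = {7/n : n ≥ 1} ∪ {0}; ||M|| = 7

A bounded diagonal operator on l^2 with diagonal entries d_n has spectrum equal to the closure of {d_n : n ≥ 1}: every d_n is an eigenvalue (with eigenvector e_n), so {d_n} ⊂ sigma(M); the spectrum is closed, so its closure is too; and for lambda not in the closure, (M - lambda I) has bounded inverse (the diagonal entries 1/(d_n - lambda) are bounded). For our sequence d_n = 7/n, n = 1, 2, 3, ...:
  - {d_n} = {7/n : n ≥ 1}; the only limit point is 0
  - closure = {7/n : n ≥ 1} ∪ {0}
For the norm: a diagonal operator has ||M|| = sup_n |d_n|. Here d_n = 7/n is positive and decreasing, so sup_n |d_n| = d_1 = 7. So ||M|| = 7.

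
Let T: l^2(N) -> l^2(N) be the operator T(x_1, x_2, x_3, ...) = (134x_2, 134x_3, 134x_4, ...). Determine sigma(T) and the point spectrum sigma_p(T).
sigma(T) = closed disk {z in C : |z| ≤ 134}; sigma_p(T) = open disk {z in C : |z| < 134}

Note T = 134·V where V is the unit left shift (V x)_k = x_{k+1}; so sigma(T) = 134·sigma(V) and ||T|| = 134||V||. ||T x||^2 = 17956sum_{k≥2} |x_k|^2 ≤ 17956||x||^2, with equality on {x : x_1 = 0}, so ||T|| = 134. For any lambda with |lambda| < 134, set r = lambda/134 (|r| < 1); the vector x = (1, r, r^2, ...) is in l^2 and satisfies T x = 134(r, r^2, ...) = lambda x, so lambda is an eigenvalue. On the boundary |lambda| = 134 the geometric series diverges, so no l^2 eigenvector exists, but these lambda lie in the approximate point spectrum. Hence sigma(T) is the closed disk of radius 134 and sigma_p(T) is the open disk.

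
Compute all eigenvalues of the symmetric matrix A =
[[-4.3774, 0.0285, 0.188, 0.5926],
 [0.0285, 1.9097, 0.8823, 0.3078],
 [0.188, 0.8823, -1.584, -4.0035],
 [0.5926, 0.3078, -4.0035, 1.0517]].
sigma(A) ≈ {-5, -4, 2, 4}

A is real symmetric, so its spectrum consists of real eigenvalues. Expanding the characteristic polynomial of the displayed matrix gives
  det(λ I - A) = p(λ) = λ^4 + (3)λ^3 + (-26)λ^2 + (-48.0014)λ + (160.0023).
Solving p(λ) = 0 yields eigenvalues ≈ -5, -4, 2, 4. (A is shown rounded to 4 decimals, so these recover the underlying integer eigenvalues to within that precision.)
Verification: the trace of A = -3 equals the sum of eigenvalues -3, and det(A) ≈ 160.0023 matches the eigenvalue product 160.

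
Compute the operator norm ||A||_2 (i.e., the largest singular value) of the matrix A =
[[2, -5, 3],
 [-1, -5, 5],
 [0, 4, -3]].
||A||_2 ≈ 10.3902 (= sqrt(largest eigenvalue of A^T A))

||A||_2 = sigma_max(A) = sqrt(lambda_max(A^T A)). Form the symmetric matrix M = A^T A =
[[5, -5, 1],
 [-5, 66, -52],
 [1, -52, 43]].
Its characteristic polynomial (trace, sum of principal 2x2 minors, determinant of M give the coefficients) is
  p(λ) = det(λ I - M) = λ^3 - 114λ^2 + 653λ - 49.
No integer candidate from the rational root theorem (±divisors of 49) is a root, so the roots are irrational. The cubic discriminant is Δ = 4203041449 > 0, so there are three distinct real roots. p(0) = -49 and p(1) = 491 have opposite signs, so a root lies in (0, 1); Newton's method refines it to λ ≈ 0.076. p(5) = 491 and p(6) = -19 have opposite signs, so a root lies in (5, 6); Newton's method refines it to λ ≈ 5.9685. p(107) = -10321 and p(108) = 491 have opposite signs, so a root lies in (107, 108); Newton's method refines it to λ ≈ 107.9554. Check (Vieta): the three roots sum to 114, matching tr M = 114.
So the eigenvalues of A^T A are ≈ 0.076, 5.9685, 107.9554 (all ≥ 0, as they must be for A^T A). The largest is λ_max ≈ 107.9554, hence ||A||_2 = sqrt(λ_max) ≈ 10.3902.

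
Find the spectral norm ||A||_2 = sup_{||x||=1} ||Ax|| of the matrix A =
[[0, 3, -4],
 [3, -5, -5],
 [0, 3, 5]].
||A||_2 ≈ 9.4934 (= sqrt(largest eigenvalue of A^T A))

||A||_2 = sigma_max(A) = sqrt(lambda_max(A^T A)). Form the symmetric matrix M = A^T A =
[[9, -15, -15],
 [-15, 43, 28],
 [-15, 28, 66]].
Its characteristic polynomial (trace, sum of principal 2x2 minors, determinant of M give the coefficients) is
  p(λ) = det(λ I - M) = λ^3 - 118λ^2 + 2585λ - 6561.
No integer candidate from the rational root theorem (±divisors of 6561) is a root, so the roots are irrational. The cubic discriminant is Δ = 15690534065 > 0, so there are three distinct real roots. p(2) = -1855 and p(3) = 159 have opposite signs, so a root lies in (2, 3); Newton's method refines it to λ ≈ 2.9169. p(24) = 1335 and p(25) = -61 have opposite signs, so a root lies in (24, 25); Newton's method refines it to λ ≈ 24.9576. p(90) = -711 and p(91) = 5087 have opposite signs, so a root lies in (90, 91); Newton's method refines it to λ ≈ 90.1255. Check (Vieta): the three roots sum to 118, matching tr M = 118.
So the eigenvalues of A^T A are ≈ 2.9169, 24.9576, 90.1255 (all ≥ 0, as they must be for A^T A). The largest is λ_max ≈ 90.1255, hence ||A||_2 = sqrt(λ_max) ≈ 9.4934.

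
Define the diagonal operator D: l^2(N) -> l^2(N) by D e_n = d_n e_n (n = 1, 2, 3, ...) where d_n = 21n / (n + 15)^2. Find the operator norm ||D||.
||D|| = 7/20 (attained at n = 15)

For D diagonal, ||D|| = sup_n |d_n|. Treat f(x) = 21x / (x + 15)^2 for real x > 0. By the quotient rule, f'(x) = 21(15 - x)/(x + 15)^3, which is positive for x < 15 and negative for x > 15. So f has a unique maximum at x = 15, and since 15 is a positive integer, the supremum over n ≥ 1 is attained at n = 15: d_15 = 21·15/(15 + 15)^2 = 21·15/900 = 7/20. Hence ||D|| = 7/20.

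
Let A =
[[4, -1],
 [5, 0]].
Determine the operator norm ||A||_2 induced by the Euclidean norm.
||A||_2 = sqrt((42 + sqrt(1664))/2) ≈ 6.434 (= sqrt(largest eigenvalue of A^T A))

||A||_2 = sigma_max(A) = sqrt(lambda_max(A^T A)). Form the symmetric matrix M = A^T A =
[[41, -4],
 [-4, 1]].
Its characteristic polynomial (trace, determinant of M give the coefficients) is
  p(λ) = det(λ I - M) = λ^2 - 42λ + 25.
For λ^2 - 42λ + 25 the discriminant is 1664. It is nonnegative but not a perfect square, so the roots are real and irrational: λ = (42 ± sqrt(1664))/2 ≈ 41.3961, 0.6039.
So the eigenvalues of A^T A are ≈ 0.6039, 41.3961 (all ≥ 0, as they must be for A^T A). The largest is λ_max = (42 + sqrt(1664))/2 ≈ 41.3961, hence ||A||_2 = sqrt(λ_max) = sqrt((42 + sqrt(1664))/2) ≈ 6.434.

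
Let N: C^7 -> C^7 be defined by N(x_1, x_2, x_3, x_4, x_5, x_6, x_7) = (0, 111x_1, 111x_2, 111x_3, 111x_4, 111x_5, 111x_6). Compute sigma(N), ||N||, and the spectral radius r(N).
sigma(N) = {0}; ||N|| = 111; r(N) = 0. (N is nilpotent with N^7 = 0.)

On C^7, N is a strictly lower-triangular matrix with 111 on the subdiagonal and zeros elsewhere, so its characteristic polynomial is lambda^7 and every eigenvalue is 0: sigma(N) = {0}. For the operator norm, N e_i = 111e_{i+1} for i = 1, ..., 6 and N e_7 = 0, so the singular values of N are 111 (with multiplicity 6) and 0; hence ||N|| = 111. The spectral radius r(N) = max|lambda| = 0. Note ||N|| > r(N) — characteristic of non-normal nilpotent operators. Indeed N^7 = 0.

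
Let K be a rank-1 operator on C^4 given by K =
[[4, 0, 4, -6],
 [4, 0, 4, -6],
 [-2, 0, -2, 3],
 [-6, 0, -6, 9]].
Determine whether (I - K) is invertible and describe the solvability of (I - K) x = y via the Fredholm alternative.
(I - K) is invertible (det(I - K) = -10 ≠ 0), so for every y in C^4 the equation (I - K) x = y has a unique solution.

K has rank 1, so it is an outer product K = u v^T: every row of K is a multiple of one row vector. Reading off the entries, u = (2, 2, -1, -3) and v = (2, 0, 2, -3) (row i of K equals u_i·v^T). A rank-one matrix u v^T satisfies K u = u (v·u) and kills the (3)-dimensional subspace v^⊥, so its characteristic polynomial is lambda^3 (lambda - v·u) with v·u = tr K = 11. Hence the eigenvalues of I - K are 1 (multiplicity 3) and 1 - (11) = -10, so det(I - K) = -10. (Direct check: I - K =
[[-3, 0, -4, 6],
 [-4, 1, -4, 6],
 [2, 0, 3, -3],
 [6, 0, 6, -8]]
has determinant -10.) The finite-dimensional Fredholm alternative says: either (I - K) is invertible, or ker(I - K) ≠ {0} and then range(I - K) = ker((I - K)^*)^⊥, with dim ker(I - K) = dim ker((I - K)^*). Since det(I - K) ≠ 0, 1 is not an eigenvalue of K and ker(I - K) = {0}, so we are in the first case: for every y there is a unique x = (I - K)^(-1) y. Explicitly, by the Sherman–Morrison formula, (I - u v^T)^(-1) = I + u v^T/(1 - v·u), i.e. (I - K)^(-1) = I + K/(-10).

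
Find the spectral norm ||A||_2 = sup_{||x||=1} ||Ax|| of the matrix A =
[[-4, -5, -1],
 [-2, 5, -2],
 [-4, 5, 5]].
||A||_2 ≈ 9.2926 (= sqrt(largest eigenvalue of A^T A))

||A||_2 = sigma_max(A) = sqrt(lambda_max(A^T A)). Form the symmetric matrix M = A^T A =
[[36, -10, -12],
 [-10, 75, 20],
 [-12, 20, 30]].
Its characteristic polynomial (trace, sum of principal 2x2 minors, determinant of M give the coefficients) is
  p(λ) = det(λ I - M) = λ^3 - 141λ^2 + 5386λ - 57600.
No integer candidate from the rational root theorem (±divisors of 57600) is a root, so the roots are irrational. The cubic discriminant is Δ = 3689278052 > 0, so there are three distinct real roots. p(18) = -504 and p(19) = 692 have opposite signs, so a root lies in (18, 19); Newton's method refines it to λ ≈ 18.4042. p(36) = 216 and p(37) = -694 have opposite signs, so a root lies in (36, 37); Newton's method refines it to λ ≈ 36.2438. p(86) = -1184 and p(87) = 2256 have opposite signs, so a root lies in (86, 87); Newton's method refines it to λ ≈ 86.352. Check (Vieta): the three roots sum to 141, matching tr M = 141.
So the eigenvalues of A^T A are ≈ 18.4042, 36.2438, 86.352 (all ≥ 0, as they must be for A^T A). The largest is λ_max ≈ 86.352, hence ||A||_2 = sqrt(λ_max) ≈ 9.2926.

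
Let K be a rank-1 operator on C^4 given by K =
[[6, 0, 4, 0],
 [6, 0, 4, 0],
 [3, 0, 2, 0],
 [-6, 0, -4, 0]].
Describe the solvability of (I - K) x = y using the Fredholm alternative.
(I - K) is invertible (det(I - K) = -7 ≠ 0), so for every y in C^4 the equation (I - K) x = y has a unique solution.

K has rank 1, so it is an outer product K = u v^T: every row of K is a multiple of one row vector. Reading off the entries, u = (2, 2, 1, -2) and v = (3, 0, 2, 0) (row i of K equals u_i·v^T). A rank-one matrix u v^T satisfies K u = u (v·u) and kills the (3)-dimensional subspace v^⊥, so its characteristic polynomial is lambda^3 (lambda - v·u) with v·u = tr K = 8. Hence the eigenvalues of I - K are 1 (multiplicity 3) and 1 - (8) = -7, so det(I - K) = -7. (Direct check: I - K =
[[-5, 0, -4, 0],
 [-6, 1, -4, 0],
 [-3, 0, -1, 0],
 [6, 0, 4, 1]]
has determinant -7.) The finite-dimensional Fredholm alternative says: either (I - K) is invertible, or ker(I - K) ≠ {0} and then range(I - K) = ker((I - K)^*)^⊥, with dim ker(I - K) = dim ker((I - K)^*). Since det(I - K) ≠ 0, 1 is not an eigenvalue of K and ker(I - K) = {0}, so we are in the first case: for every y there is a unique x = (I - K)^(-1) y. Explicitly, by the Sherman–Morrison formula, (I - u v^T)^(-1) = I + u v^T/(1 - v·u), i.e. (I - K)^(-1) = I + K/(-7).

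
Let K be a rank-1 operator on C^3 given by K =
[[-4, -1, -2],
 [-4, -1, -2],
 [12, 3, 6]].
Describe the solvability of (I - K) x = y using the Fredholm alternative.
(I - K) is singular (det(I - K) = 0, i.e. 1 ∈ sigma(K)). (I - K) x = y is solvable iff y ⊥ ker((I - K)^*) = span{(-4, -1, -2)}, i.e. iff -4y_1 - y_2 - 2y_3 = 0. When solvable, the solutions are x = y + c·(1, 1, -3), c arbitrary (ker(I - K) = span{(1, 1, -3)}, dimension 1).

K has rank 1, so it is an outer product K = u v^T: every row of K is a multiple of one row vector. Reading off the entries, u = (1, 1, -3) and v = (-4, -1, -2) (row i of K equals u_i·v^T). A rank-one matrix u v^T satisfies K u = u (v·u) and kills the (2)-dimensional subspace v^⊥, so its characteristic polynomial is lambda^2 (lambda - v·u) with v·u = tr K = 1. Hence the eigenvalues of I - K are 1 (multiplicity 2) and 1 - (1) = 0, so det(I - K) = 0. (Direct check: I - K =
[[5, 1, 2],
 [4, 2, 2],
 [-12, -3, -5]]
has determinant 0.) So 1 is an eigenvalue of K and (I - K) is not invertible. The finite-dimensional Fredholm alternative says: either (I - K) is invertible, or ker(I - K) ≠ {0} and then range(I - K) = ker((I - K)^*)^⊥, with dim ker(I - K) = dim ker((I - K)^*). We are in the second case, so we need both kernels. Kernel of I - K: (I - K) u = u - u (v·u) = u - u = 0, so ker(I - K) = span{u} = span{(1, 1, -3)} (it is exactly 1-dimensional because rank(I - K) = 2). Kernel of the adjoint: K is real, so (I - K)^* = I - K^T = I - v u^T, and (I - v u^T) v = v - v (u·v) = 0; hence ker((I - K)^*) = span{v} = span{(-4, -1, -2)}. Therefore (I - K) x = y is solvable iff <y, v> = 0, i.e. iff -4y_1 - y_2 - 2y_3 = 0. When this holds, K y = u (v·y) = 0, so (I - K) y = y and x = y is a particular solution; the full solution set is the line x = y + c·u = y + c·(1, 1, -3), c ∈ C.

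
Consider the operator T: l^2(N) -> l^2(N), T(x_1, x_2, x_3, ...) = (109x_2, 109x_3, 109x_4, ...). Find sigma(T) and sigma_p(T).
sigma(T) = closed disk {z in C : |z| ≤ 109}; sigma_p(T) = open disk {z in C : |z| < 109}

Note T = 109·V where V is the unit left shift (V x)_k = x_{k+1}; so sigma(T) = 109·sigma(V) and ||T|| = 109||V||. ||T x||^2 = 11881sum_{k≥2} |x_k|^2 ≤ 11881||x||^2, with equality on {x : x_1 = 0}, so ||T|| = 109. For any lambda with |lambda| < 109, set r = lambda/109 (|r| < 1); the vector x = (1, r, r^2, ...) is in l^2 and satisfies T x = 109(r, r^2, ...) = lambda x, so lambda is an eigenvalue. On the boundary |lambda| = 109 the geometric series diverges, so no l^2 eigenvector exists, but these lambda lie in the approximate point spectrum. Hence sigma(T) is the closed disk of radius 109 and sigma_p(T) is the open disk.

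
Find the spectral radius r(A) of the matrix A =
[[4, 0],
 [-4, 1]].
r(A) = 4

The eigenvalues of A are the roots of its characteristic polynomial. With M = A (coefficients from the trace and determinant):
  p(λ) = det(λ I - M) = λ^2 - 5λ + 4.
For λ^2 - 5λ + 4 the discriminant is 9. It is a perfect square (3^2), so the roots are rational: λ = (5 ± 3)/2 = 4, 1.
Thus the eigenvalues (to 4 decimals) are 4 (modulus 4); 1 (modulus 1). The spectral radius is the largest modulus: r(A) = 4. (Cross-check: r(A) ≤ ||A||_2 ≈ 5.7016; equality holds whenever A is normal, though it can also hold for some non-normal A.)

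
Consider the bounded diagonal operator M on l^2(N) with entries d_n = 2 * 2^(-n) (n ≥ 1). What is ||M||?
||M|| = 1 (attained at n = 1)

For M diagonal, ||M|| = sup_n |d_n|. The sequence d_n = 2 * 2^(-n) is positive and strictly decreasing (ratio 2^(-1) < 1), so the supremum is d_1 = 2/2 = 1. Hence ||M|| = 1.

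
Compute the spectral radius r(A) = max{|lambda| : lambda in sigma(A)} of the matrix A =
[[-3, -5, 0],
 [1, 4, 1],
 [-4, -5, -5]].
r(A) ≈ 3.6799

The eigenvalues of A are the roots of its characteristic polynomial. With M = A (coefficients from the trace, the sum of principal 2x2 minors, and det A):
  p(λ) = det(λ I - M) = λ^3 + 4λ^2 - 7λ - 40.
No integer candidate from the rational root theorem (±divisors of 40) is a root, so the roots are irrational. The cubic discriminant is Δ = -10644 < 0, so there is one real root and a complex-conjugate pair. p(2) = -30 and p(3) = 2 have opposite signs, so a root lies in (2, 3); Newton's method refines it to λ ≈ 2.9539. Dividing out (λ - (2.9539)) leaves approximately λ^2 + 6.9539λ + 13.5413. For λ^2 + 6.9539λ + 13.5413 the discriminant is -5.8083. It is negative, so the remaining roots are the complex-conjugate pair λ ≈ -3.477 ± 1.205i. Their product equals the constant term, so |λ|^2 ≈ 13.5413 and |λ| ≈ 3.6799.
Thus the eigenvalues (to 4 decimals) are 2.9539 (modulus 2.9539); -3.477 ± 1.205i (modulus 3.6799). The spectral radius is the largest modulus: r(A) ≈ 3.6799. (Cross-check: r(A) ≤ ||A||_2 ≈ 10.2864; equality holds whenever A is normal, though it can also hold for some non-normal A.)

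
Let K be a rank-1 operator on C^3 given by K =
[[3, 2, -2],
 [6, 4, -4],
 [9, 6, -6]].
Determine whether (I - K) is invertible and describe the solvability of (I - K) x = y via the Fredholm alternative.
(I - K) is singular (det(I - K) = 0, i.e. 1 ∈ sigma(K)). (I - K) x = y is solvable iff y ⊥ ker((I - K)^*) = span{(3, 2, -2)}, i.e. iff 3y_1 + 2y_2 - 2y_3 = 0. When solvable, the solutions are x = y + c·(1, 2, 3), c arbitrary (ker(I - K) = span{(1, 2, 3)}, dimension 1).

K has rank 1, so it is an outer product K = u v^T: every row of K is a multiple of one row vector. Reading off the entries, u = (1, 2, 3) and v = (3, 2, -2) (row i of K equals u_i·v^T). A rank-one matrix u v^T satisfies K u = u (v·u) and kills the (2)-dimensional subspace v^⊥, so its characteristic polynomial is lambda^2 (lambda - v·u) with v·u = tr K = 1. Hence the eigenvalues of I - K are 1 (multiplicity 2) and 1 - (1) = 0, so det(I - K) = 0. (Direct check: I - K =
[[-2, -2, 2],
 [-6, -3, 4],
 [-9, -6, 7]]
has determinant 0.) So 1 is an eigenvalue of K and (I - K) is not invertible. The finite-dimensional Fredholm alternative says: either (I - K) is invertible, or ker(I - K) ≠ {0} and then range(I - K) = ker((I - K)^*)^⊥, with dim ker(I - K) = dim ker((I - K)^*). We are in the second case, so we need both kernels. Kernel of I - K: (I - K) u = u - u (v·u) = u - u = 0, so ker(I - K) = span{u} = span{(1, 2, 3)} (it is exactly 1-dimensional because rank(I - K) = 2). Kernel of the adjoint: K is real, so (I - K)^* = I - K^T = I - v u^T, and (I - v u^T) v = v - v (u·v) = 0; hence ker((I - K)^*) = span{v} = span{(3, 2, -2)}. Therefore (I - K) x = y is solvable iff <y, v> = 0, i.e. iff 3y_1 + 2y_2 - 2y_3 = 0. When this holds, K y = u (v·y) = 0, so (I - K) y = y and x = y is a particular solution; the full solution set is the line x = y + c·u = y + c·(1, 2, 3), c ∈ C.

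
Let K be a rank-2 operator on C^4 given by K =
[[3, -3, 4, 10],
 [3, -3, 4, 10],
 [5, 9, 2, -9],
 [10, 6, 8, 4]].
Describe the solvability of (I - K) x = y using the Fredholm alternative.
(I - K) is invertible (det(I - K) = -141 ≠ 0), so for every y in C^4 the equation (I - K) x = y has a unique solution.

K has rank 2 and factors as K = U V^T = u1 v1^T + u2 v2^T with u1 = (1, 1, -3, -2), v1 = (-3, -3, -2, 1), u2 = (3, 3, -2, 2), v2 = (2, 0, 2, 3) (multiplying out reproduces the displayed K). The nonzero eigenvalues of U V^T coincide with those of the 2 x 2 matrix G = V^T U = [[v1·u1, v1·u2], [v2·u1, v2·u2]] = [[-2, -12], [-10, 8]], and by the Sylvester determinant identity det(I_4 - U V^T) = det(I_2 - V^T U) = det([[3, 12], [10, -7]]) = (3)(-7) - (12)(10) = -141. (Direct check: I - K =
[[-2, 3, -4, -10],
 [-3, 4, -4, -10],
 [-5, -9, -1, 9],
 [-10, -6, -8, -3]]
has determinant -141.) The finite-dimensional Fredholm alternative says: either (I - K) is invertible, or ker(I - K) ≠ {0} and then range(I - K) = ker((I - K)^*)^⊥, with dim ker(I - K) = dim ker((I - K)^*). Since det(I - K) ≠ 0, 1 is not an eigenvalue of K and ker(I - K) = {0}, so we are in the first case: for every y there is a unique x = (I - K)^(-1) y. (Explicitly, by the Woodbury identity, (I - U V^T)^(-1) = I + U (I_2 - G)^(-1) V^T.)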